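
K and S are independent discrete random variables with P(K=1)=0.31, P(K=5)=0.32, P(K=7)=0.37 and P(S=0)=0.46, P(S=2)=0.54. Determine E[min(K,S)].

E[min(K,S)] = Σ_k Σ_s min(k,s) · P(K=k)P(S=s)
 = 0·0.1426 + 1·0.1674 + 0·0.1472 + 2·0.1728 + 0·0.1702 + 2·0.1998
 = 0 + 0.1674 + 0 + 0.3456 + 0 + 0.3996
 = 0.9126

0.9126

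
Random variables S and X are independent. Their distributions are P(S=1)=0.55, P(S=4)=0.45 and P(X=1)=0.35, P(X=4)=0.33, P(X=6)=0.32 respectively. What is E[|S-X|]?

2.185

E[|S-X|] = Σ_s Σ_x |s-x| · P(S=s)P(X=x)
 = 0·0.1925 + 3·0.1815 + 5·0.176 + 3·0.1575 + 0·0.1485 + 2·0.144
 = 0 + 0.5445 + 0.88 + 0.4725 + 0 + 0.288
 = 2.185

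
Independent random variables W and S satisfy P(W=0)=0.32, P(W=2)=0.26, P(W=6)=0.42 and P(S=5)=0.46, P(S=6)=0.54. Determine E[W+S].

8.58

E[W+S] = Σ_w Σ_s (w+s) · P(W=w)P(S=s)
 = 5·0.1472 + 6·0.1728 + 7·0.1196 + 8·0.1404 + 11·0.1932 + 12·0.2268
 = 0.736 + 1.0368 + 0.8372 + 1.1232 + 2.1252 + 2.7216
 = 8.58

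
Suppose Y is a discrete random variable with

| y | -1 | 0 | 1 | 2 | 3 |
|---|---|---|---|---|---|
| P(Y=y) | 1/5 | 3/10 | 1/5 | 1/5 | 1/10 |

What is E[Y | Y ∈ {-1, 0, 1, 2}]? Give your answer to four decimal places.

0.4444

P(Y ∈ {-1, 0, 1, 2}) = 1/5 + 3/10 + 1/5 + 1/5 = 9/10.
E[Y | Y ∈ {-1, 0, 1, 2}] = [(-1)·1/5 + 0·3/10 + 1·1/5 + 2·1/5] / (9/10)
 = 2/5 / (9/10)
 = 4/9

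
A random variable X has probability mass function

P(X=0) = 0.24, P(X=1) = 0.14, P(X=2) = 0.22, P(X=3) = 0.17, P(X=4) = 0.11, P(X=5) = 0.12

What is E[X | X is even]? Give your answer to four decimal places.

P(X is even) = 0.24 + 0.22 + 0.11 = 0.57.
E[X | X is even] = [0·0.24 + 2·0.22 + 4·0.11] / 0.57
 = 0.88 / 0.57
 = 88/57

1.5439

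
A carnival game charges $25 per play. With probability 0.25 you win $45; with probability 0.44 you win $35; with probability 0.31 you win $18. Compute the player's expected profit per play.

7.23

E[payout] = 45·0.25 + 35·0.44 + 18·0.31
 = 11.25 + 15.4 + 5.58
 = 32.23
Net = 32.23 - 25 = 7.23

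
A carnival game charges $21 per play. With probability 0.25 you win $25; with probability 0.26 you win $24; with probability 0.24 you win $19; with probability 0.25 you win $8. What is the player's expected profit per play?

-1.95

E[payout] = 25·0.25 + 24·0.26 + 19·0.24 + 8·0.25
 = 6.25 + 6.24 + 4.56 + 2
 = 19.05
Net = 19.05 - 21 = -1.95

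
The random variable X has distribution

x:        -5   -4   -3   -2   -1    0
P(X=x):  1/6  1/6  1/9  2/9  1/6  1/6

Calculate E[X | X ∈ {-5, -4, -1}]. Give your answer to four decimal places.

-3.3333

P(X ∈ {-5, -4, -1}) = 1/6 + 1/6 + 1/6 = 1/2.
E[X | X ∈ {-5, -4, -1}] = [(-5)·1/6 + (-4)·1/6 + (-1)·1/6] / (1/2)
 = -5/3 / (1/2)
 = -10/3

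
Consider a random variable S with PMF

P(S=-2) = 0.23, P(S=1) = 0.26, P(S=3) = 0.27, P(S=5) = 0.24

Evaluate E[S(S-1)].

E[S(S-1)] = Σ s(s-1)·P(S=s)
 = 6·0.23 + 0·0.26 + 6·0.27 + 20·0.24
 = 1.38 + 0 + 1.62 + 4.8
 = 7.8

7.8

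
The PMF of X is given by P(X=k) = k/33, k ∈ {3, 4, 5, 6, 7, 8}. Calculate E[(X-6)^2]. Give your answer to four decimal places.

E[(X-6)^2] = Σ (x-6)^2·P(X=x)
 = 9·1/11 + 4·4/33 + 1·5/33 + 0·2/11 + 1·7/33 + 4·8/33
 = 9/11 + 16/33 + 5/33 + 0 + 7/33 + 32/33
 = 29/11

2.6364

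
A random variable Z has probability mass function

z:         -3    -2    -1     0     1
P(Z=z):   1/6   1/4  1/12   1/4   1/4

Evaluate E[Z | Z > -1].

0.5

P(Z > -1) = 1/4 + 1/4 = 1/2.
E[Z | Z > -1] = [0·1/4 + 1·1/4] / (1/2)
 = 1/4 / (1/2)
 = 1/2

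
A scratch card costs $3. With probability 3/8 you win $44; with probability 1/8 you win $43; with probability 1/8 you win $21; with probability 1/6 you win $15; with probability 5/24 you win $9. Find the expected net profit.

25.875

E[payout] = 44·3/8 + 43·1/8 + 21·1/8 + 15·1/6 + 9·5/24
 = 33/2 + 43/8 + 21/8 + 5/2 + 15/8
 = 231/8
Net = 231/8 - 3 = 207/8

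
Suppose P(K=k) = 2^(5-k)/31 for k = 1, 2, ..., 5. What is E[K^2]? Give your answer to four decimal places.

E[K^2] = Σ k^2·P(K=k)
 = 1·16/31 + 4·8/31 + 9·4/31 + 16·2/31 + 25·1/31
 = 16/31 + 32/31 + 36/31 + 32/31 + 25/31
 = 141/31

4.5484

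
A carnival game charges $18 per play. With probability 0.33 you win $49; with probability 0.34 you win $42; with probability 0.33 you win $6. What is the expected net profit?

14.43

E[payout] = 49·0.33 + 42·0.34 + 6·0.33
 = 16.17 + 14.28 + 1.98
 = 32.43
Net = 32.43 - 18 = 14.43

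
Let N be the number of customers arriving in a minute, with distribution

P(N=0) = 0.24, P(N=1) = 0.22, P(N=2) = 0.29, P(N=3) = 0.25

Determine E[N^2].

3.63

E[N^2] = Σ n^2·P(N=n)
 = 0·0.24 + 1·0.22 + 4·0.29 + 9·0.25
 = 0 + 0.22 + 1.16 + 2.25
 = 3.63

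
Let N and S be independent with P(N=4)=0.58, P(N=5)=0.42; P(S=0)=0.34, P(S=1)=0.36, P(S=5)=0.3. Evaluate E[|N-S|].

E[|N-S|] = Σ_n Σ_s |n-s| · P(N=n)P(S=s)
 = 4·0.1972 + 3·0.2088 + 1·0.174 + 5·0.1428 + 4·0.1512 + 0·0.126
 = 0.7888 + 0.6264 + 0.174 + 0.714 + 0.6048 + 0
 = 2.908

2.908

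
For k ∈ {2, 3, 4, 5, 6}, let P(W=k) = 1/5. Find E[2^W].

E[2^W] = Σ 2^w·P(W=w)
 = 4·1/5 + 8·1/5 + 16·1/5 + 32·1/5 + 64·1/5
 = 4/5 + 8/5 + 16/5 + 32/5 + 64/5
 = 124/5

24.8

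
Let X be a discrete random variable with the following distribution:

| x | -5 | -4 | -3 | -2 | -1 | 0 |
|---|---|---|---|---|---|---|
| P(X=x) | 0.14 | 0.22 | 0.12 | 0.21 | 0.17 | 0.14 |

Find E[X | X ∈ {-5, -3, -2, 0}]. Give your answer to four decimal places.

P(X ∈ {-5, -3, -2, 0}) = 0.14 + 0.12 + 0.21 + 0.14 = 0.61.
E[X | X ∈ {-5, -3, -2, 0}] = [(-5)·0.14 + (-3)·0.12 + (-2)·0.21 + 0·0.14] / 0.61
 = -1.48 / 0.61
 = -148/61

-2.4262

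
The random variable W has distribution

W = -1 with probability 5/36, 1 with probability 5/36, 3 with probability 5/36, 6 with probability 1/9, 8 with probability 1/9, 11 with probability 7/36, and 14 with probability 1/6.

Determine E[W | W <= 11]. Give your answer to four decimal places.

P(W <= 11) = 5/36 + 5/36 + 5/36 + 1/9 + 1/9 + 7/36 = 5/6.
E[W | W <= 11] = [(-1)·5/36 + 1·5/36 + 3·5/36 + 6·1/9 + 8·1/9 + 11·7/36] / (5/6)
 = 37/9 / (5/6)
 = 74/15

4.9333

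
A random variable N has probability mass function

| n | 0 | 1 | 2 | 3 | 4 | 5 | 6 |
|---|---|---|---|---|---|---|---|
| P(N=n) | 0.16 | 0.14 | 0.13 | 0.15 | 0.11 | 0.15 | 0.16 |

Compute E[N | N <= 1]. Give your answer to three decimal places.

0.467

P(N <= 1) = 0.16 + 0.14 = 0.3.
E[N | N <= 1] = [0·0.16 + 1·0.14] / 0.3
 = 0.14 / 0.3
 = 7/15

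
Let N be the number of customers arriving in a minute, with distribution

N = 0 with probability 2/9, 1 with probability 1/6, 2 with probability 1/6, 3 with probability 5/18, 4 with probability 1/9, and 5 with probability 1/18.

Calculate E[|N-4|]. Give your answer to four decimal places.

2.0556

E[|N-4|] = Σ |n-4|·P(N=n)
 = 4·2/9 + 3·1/6 + 2·1/6 + 1·5/18 + 0·1/9 + 1·1/18
 = 8/9 + 1/2 + 1/3 + 5/18 + 0 + 1/18
 = 37/18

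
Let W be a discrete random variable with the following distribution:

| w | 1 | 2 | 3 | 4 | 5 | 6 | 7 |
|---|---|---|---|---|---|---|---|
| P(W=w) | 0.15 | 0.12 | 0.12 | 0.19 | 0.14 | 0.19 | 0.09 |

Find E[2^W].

E[2^W] = Σ 2^w·P(W=w)
 = 2·0.15 + 4·0.12 + 8·0.12 + 16·0.19 + 32·0.14 + 64·0.19 + 128·0.09
 = 0.3 + 0.48 + 0.96 + 3.04 + 4.48 + 12.16 + 11.52
 = 32.94

32.94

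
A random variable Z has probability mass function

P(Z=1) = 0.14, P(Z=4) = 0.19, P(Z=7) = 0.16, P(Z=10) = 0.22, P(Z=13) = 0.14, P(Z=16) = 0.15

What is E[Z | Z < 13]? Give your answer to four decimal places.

P(Z < 13) = 0.14 + 0.19 + 0.16 + 0.22 = 0.71.
E[Z | Z < 13] = [1·0.14 + 4·0.19 + 7·0.16 + 10·0.22] / 0.71
 = 4.22 / 0.71
 = 422/71

5.9437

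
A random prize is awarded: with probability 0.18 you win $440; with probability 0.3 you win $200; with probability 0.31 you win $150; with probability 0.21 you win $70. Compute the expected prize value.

E[payout] = 440·0.18 + 200·0.3 + 150·0.31 + 70·0.21
 = 79.2 + 60 + 46.5 + 14.7
 = 200.4

200.4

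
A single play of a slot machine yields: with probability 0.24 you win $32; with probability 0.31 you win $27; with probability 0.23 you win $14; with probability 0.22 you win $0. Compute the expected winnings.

E[payout] = 32·0.24 + 27·0.31 + 14·0.23 + 0·0.22
 = 7.68 + 8.37 + 3.22 + 0
 = 19.27

19.27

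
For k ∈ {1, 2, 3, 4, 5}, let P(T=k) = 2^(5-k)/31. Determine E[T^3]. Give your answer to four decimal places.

E[T^3] = Σ t^3·P(T=t)
 = 1·16/31 + 8·8/31 + 27·4/31 + 64·2/31 + 125·1/31
 = 16/31 + 64/31 + 108/31 + 128/31 + 125/31
 = 441/31

14.2258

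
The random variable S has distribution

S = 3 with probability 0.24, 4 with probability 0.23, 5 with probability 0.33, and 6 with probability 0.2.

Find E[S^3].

E[S^3] = Σ s^3·P(S=s)
 = 27·0.24 + 64·0.23 + 125·0.33 + 216·0.2
 = 6.48 + 14.72 + 41.25 + 43.2
 = 105.65

105.65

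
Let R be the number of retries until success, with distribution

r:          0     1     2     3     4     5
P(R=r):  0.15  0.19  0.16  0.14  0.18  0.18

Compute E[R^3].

39.27

E[R^3] = Σ r^3·P(R=r)
 = 0·0.15 + 1·0.19 + 8·0.16 + 27·0.14 + 64·0.18 + 125·0.18
 = 0 + 0.19 + 1.28 + 3.78 + 11.52 + 22.5
 = 39.27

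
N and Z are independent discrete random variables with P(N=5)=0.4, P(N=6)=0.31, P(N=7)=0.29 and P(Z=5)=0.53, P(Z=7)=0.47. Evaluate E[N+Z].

E[N+Z] = Σ_n Σ_z (n+z) · P(N=n)P(Z=z)
 = 10·0.212 + 12·0.188 + 11·0.1643 + 13·0.1457 + 12·0.1537 + 14·0.1363
 = 2.12 + 2.256 + 1.8073 + 1.8941 + 1.8444 + 1.9082
 = 11.83

11.83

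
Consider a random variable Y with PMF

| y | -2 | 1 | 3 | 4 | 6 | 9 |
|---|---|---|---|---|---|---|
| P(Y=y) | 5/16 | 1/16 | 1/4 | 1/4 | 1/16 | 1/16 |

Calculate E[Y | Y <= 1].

P(Y <= 1) = 5/16 + 1/16 = 3/8.
E[Y | Y <= 1] = [(-2)·5/16 + 1·1/16] / (3/8)
 = -9/16 / (3/8)
 = -3/2

-1.5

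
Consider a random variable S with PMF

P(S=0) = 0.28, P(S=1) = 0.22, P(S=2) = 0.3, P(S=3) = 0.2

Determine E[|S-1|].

0.98

E[|S-1|] = Σ |s-1|·P(S=s)
 = 1·0.28 + 0·0.22 + 1·0.3 + 2·0.2
 = 0.28 + 0 + 0.3 + 0.4
 = 0.98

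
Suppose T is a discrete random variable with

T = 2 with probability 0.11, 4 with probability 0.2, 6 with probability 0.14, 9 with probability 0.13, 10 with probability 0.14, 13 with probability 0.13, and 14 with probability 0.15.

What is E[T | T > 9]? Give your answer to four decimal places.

P(T > 9) = 0.14 + 0.13 + 0.15 = 0.42.
E[T | T > 9] = [10·0.14 + 13·0.13 + 14·0.15] / 0.42
 = 5.19 / 0.42
 = 173/14

12.3571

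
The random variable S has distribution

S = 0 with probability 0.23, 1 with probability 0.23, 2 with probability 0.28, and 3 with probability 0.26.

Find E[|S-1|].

1.03

E[|S-1|] = Σ |s-1|·P(S=s)
 = 1·0.23 + 0·0.23 + 1·0.28 + 2·0.26
 = 0.23 + 0 + 0.28 + 0.52
 = 1.03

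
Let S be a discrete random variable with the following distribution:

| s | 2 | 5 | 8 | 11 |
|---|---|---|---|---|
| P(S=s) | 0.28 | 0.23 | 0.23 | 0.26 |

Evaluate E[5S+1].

33.05

E[5S+1] = Σ (5s+1)·P(S=s)
 = 11·0.28 + 26·0.23 + 41·0.23 + 56·0.26
 = 3.08 + 5.98 + 9.43 + 14.56
 = 33.05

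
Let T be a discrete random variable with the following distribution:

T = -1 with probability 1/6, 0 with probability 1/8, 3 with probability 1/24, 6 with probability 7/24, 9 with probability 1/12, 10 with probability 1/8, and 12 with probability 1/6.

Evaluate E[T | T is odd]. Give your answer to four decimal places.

P(T is odd) = 1/6 + 1/24 + 1/12 = 7/24.
E[T | T is odd] = [(-1)·1/6 + 3·1/24 + 9·1/12] / (7/24)
 = 17/24 / (7/24)
 = 17/7

2.4286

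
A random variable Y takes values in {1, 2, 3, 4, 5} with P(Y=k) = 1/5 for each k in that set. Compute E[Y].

3

E[Y] = Σ y·P(Y=y)
 = 1·1/5 + 2·1/5 + 3·1/5 + 4·1/5 + 5·1/5
 = 1/5 + 2/5 + 3/5 + 4/5 + 1
 = 3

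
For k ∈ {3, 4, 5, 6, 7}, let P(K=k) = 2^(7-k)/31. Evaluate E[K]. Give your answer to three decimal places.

E[K] = Σ k·P(K=k)
 = 3·16/31 + 4·8/31 + 5·4/31 + 6·2/31 + 7·1/31
 = 48/31 + 32/31 + 20/31 + 12/31 + 7/31
 = 119/31

3.839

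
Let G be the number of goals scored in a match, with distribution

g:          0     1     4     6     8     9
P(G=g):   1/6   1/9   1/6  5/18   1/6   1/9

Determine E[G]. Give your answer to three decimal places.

E[G] = Σ g·P(G=g)
 = 0·1/6 + 1·1/9 + 4·1/6 + 6·5/18 + 8·1/6 + 9·1/9
 = 0 + 1/9 + 2/3 + 5/3 + 4/3 + 1
 = 43/9

4.778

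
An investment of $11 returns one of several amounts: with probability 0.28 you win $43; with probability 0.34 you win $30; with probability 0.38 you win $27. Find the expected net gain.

E[payout] = 43·0.28 + 30·0.34 + 27·0.38
 = 12.04 + 10.2 + 10.26
 = 32.5
Net = 32.5 - 11 = 21.5

21.5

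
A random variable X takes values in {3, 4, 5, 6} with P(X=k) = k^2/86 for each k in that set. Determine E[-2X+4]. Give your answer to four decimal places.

E[-2X+4] = Σ (-2x+4)·P(X=x)
 = (-2)·9/86 + (-4)·8/43 + (-6)·25/86 + (-8)·18/43
 = (-9/43) + (-32/43) + (-75/43) + (-144/43)
 = -260/43

-6.0465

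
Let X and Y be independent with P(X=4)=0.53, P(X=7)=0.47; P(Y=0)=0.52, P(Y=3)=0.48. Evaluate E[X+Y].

6.85

E[X+Y] = Σ_x Σ_y (x+y) · P(X=x)P(Y=y)
 = 4·0.2756 + 7·0.2544 + 7·0.2444 + 10·0.2256
 = 1.1024 + 1.7808 + 1.7108 + 2.256
 = 6.85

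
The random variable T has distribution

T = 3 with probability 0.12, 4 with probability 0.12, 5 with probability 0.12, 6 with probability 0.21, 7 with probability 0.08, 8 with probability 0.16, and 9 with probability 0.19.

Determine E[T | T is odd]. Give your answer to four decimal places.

6.3333

P(T is odd) = 0.12 + 0.12 + 0.08 + 0.19 = 0.51.
E[T | T is odd] = [3·0.12 + 5·0.12 + 7·0.08 + 9·0.19] / 0.51
 = 3.23 / 0.51
 = 19/3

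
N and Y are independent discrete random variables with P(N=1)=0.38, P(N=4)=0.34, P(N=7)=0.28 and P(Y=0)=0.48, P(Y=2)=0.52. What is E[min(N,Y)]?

0.8424

E[min(N,Y)] = Σ_n Σ_y min(n,y) · P(N=n)P(Y=y)
 = 0·0.1824 + 1·0.1976 + 0·0.1632 + 2·0.1768 + 0·0.1344 + 2·0.1456
 = 0 + 0.1976 + 0 + 0.3536 + 0 + 0.2912
 = 0.8424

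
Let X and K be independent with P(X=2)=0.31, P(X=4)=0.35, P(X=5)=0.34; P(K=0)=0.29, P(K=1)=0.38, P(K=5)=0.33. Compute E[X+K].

E[X+K] = Σ_x Σ_k (x+k) · P(X=x)P(K=k)
 = 2·0.0899 + 3·0.1178 + 7·0.1023 + 4·0.1015 + 5·0.133 + 9·0.1155 + 5·0.0986 + 6·0.1292 + 10·0.1122
 = 0.1798 + 0.3534 + 0.7161 + 0.406 + 0.665 + 1.0395 + 0.493 + 0.7752 + 1.122
 = 5.75

5.75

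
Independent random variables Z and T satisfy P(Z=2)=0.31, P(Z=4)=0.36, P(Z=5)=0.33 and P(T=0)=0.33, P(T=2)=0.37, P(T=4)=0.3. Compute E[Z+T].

5.65

E[Z+T] = Σ_z Σ_t (z+t) · P(Z=z)P(T=t)
 = 2·0.1023 + 4·0.1147 + 6·0.093 + 4·0.1188 + 6·0.1332 + 8·0.108 + 5·0.1089 + 7·0.1221 + 9·0.099
 = 0.2046 + 0.4588 + 0.558 + 0.4752 + 0.7992 + 0.864 + 0.5445 + 0.8547 + 0.891
 = 5.65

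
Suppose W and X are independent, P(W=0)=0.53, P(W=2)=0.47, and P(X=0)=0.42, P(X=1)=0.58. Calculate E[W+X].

E[W+X] = Σ_w Σ_x (w+x) · P(W=w)P(X=x)
 = 0·0.2226 + 1·0.3074 + 2·0.1974 + 3·0.2726
 = 0 + 0.3074 + 0.3948 + 0.8178
 = 1.52

1.52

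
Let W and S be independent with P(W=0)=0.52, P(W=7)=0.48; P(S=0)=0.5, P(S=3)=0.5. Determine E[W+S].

E[W+S] = Σ_w Σ_s (w+s) · P(W=w)P(S=s)
 = 0·0.26 + 3·0.26 + 7·0.24 + 10·0.24
 = 0 + 0.78 + 1.68 + 2.4
 = 4.86

4.86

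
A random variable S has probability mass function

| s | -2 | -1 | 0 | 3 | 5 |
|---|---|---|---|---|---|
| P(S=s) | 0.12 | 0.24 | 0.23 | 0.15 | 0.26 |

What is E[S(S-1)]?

E[S(S-1)] = Σ s(s-1)·P(S=s)
 = 6·0.12 + 2·0.24 + 0·0.23 + 6·0.15 + 20·0.26
 = 0.72 + 0.48 + 0 + 0.9 + 5.2
 = 7.3

7.3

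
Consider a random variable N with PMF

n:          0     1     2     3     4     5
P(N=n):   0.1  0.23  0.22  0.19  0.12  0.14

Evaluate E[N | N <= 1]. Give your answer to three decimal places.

0.697

P(N <= 1) = 0.1 + 0.23 = 0.33.
E[N | N <= 1] = [0·0.1 + 1·0.23] / 0.33
 = 0.23 / 0.33
 = 23/33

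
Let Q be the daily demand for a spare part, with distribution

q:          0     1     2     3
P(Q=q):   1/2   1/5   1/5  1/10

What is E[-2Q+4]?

2.2

E[-2Q+4] = Σ (-2q+4)·P(Q=q)
 = 4·1/2 + 2·1/5 + 0·1/5 + (-2)·1/10
 = 2 + 2/5 + 0 + (-1/5)
 = 11/5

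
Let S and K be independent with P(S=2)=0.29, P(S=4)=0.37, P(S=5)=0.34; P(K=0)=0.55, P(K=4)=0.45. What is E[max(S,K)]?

4.021

E[max(S,K)] = Σ_s Σ_k max(s,k) · P(S=s)P(K=k)
 = 2·0.1595 + 4·0.1305 + 4·0.2035 + 4·0.1665 + 5·0.187 + 5·0.153
 = 0.319 + 0.522 + 0.814 + 0.666 + 0.935 + 0.765
 = 4.021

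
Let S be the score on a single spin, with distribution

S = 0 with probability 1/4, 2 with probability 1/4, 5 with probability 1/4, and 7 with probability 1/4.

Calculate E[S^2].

E[S^2] = Σ s^2·P(S=s)
 = 0·1/4 + 4·1/4 + 25·1/4 + 49·1/4
 = 0 + 1 + 25/4 + 49/4
 = 39/2

19.5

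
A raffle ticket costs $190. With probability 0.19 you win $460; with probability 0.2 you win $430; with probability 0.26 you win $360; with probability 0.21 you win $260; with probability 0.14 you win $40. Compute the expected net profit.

E[payout] = 460·0.19 + 430·0.2 + 360·0.26 + 260·0.21 + 40·0.14
 = 87.4 + 86 + 93.6 + 54.6 + 5.6
 = 327.2
Net = 327.2 - 190 = 137.2

137.2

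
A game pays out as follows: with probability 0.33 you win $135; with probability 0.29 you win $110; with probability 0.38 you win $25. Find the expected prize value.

85.95

E[payout] = 135·0.33 + 110·0.29 + 25·0.38
 = 44.55 + 31.9 + 9.5
 = 85.95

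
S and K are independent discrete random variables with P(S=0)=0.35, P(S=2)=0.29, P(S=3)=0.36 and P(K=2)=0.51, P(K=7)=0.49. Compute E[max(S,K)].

E[max(S,K)] = Σ_s Σ_k max(s,k) · P(S=s)P(K=k)
 = 2·0.1785 + 7·0.1715 + 2·0.1479 + 7·0.1421 + 3·0.1836 + 7·0.1764
 = 0.357 + 1.2005 + 0.2958 + 0.9947 + 0.5508 + 1.2348
 = 4.6336

4.6336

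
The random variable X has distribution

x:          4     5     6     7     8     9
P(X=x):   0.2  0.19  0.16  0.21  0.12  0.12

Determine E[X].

E[X] = Σ x·P(X=x)
 = 4·0.2 + 5·0.19 + 6·0.16 + 7·0.21 + 8·0.12 + 9·0.12
 = 0.8 + 0.95 + 0.96 + 1.47 + 0.96 + 1.08
 = 6.22

6.22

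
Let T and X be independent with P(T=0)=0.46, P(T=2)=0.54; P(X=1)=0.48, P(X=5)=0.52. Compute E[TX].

E[TX] = Σ_t Σ_x tx · P(T=t)P(X=x)
 = 0·0.2208 + 0·0.2392 + 2·0.2592 + 10·0.2808
 = 0 + 0 + 0.5184 + 2.808
 = 3.3264

3.3264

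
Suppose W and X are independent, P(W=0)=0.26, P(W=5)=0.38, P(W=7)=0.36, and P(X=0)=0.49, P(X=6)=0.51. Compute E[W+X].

E[W+X] = Σ_w Σ_x (w+x) · P(W=w)P(X=x)
 = 0·0.1274 + 6·0.1326 + 5·0.1862 + 11·0.1938 + 7·0.1764 + 13·0.1836
 = 0 + 0.7956 + 0.931 + 2.1318 + 1.2348 + 2.3868
 = 7.48

7.48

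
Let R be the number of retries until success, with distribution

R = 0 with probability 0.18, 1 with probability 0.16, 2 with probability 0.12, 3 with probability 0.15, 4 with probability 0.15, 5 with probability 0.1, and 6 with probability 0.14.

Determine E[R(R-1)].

E[R(R-1)] = Σ r(r-1)·P(R=r)
 = 0·0.18 + 0·0.16 + 2·0.12 + 6·0.15 + 12·0.15 + 20·0.1 + 30·0.14
 = 0 + 0 + 0.24 + 0.9 + 1.8 + 2 + 4.2
 = 9.14

9.14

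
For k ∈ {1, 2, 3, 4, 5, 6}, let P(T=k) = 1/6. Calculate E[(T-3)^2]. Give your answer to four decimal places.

3.1667

E[(T-3)^2] = Σ (t-3)^2·P(T=t)
 = 4·1/6 + 1·1/6 + 0·1/6 + 1·1/6 + 4·1/6 + 9·1/6
 = 2/3 + 1/6 + 0 + 1/6 + 2/3 + 3/2
 = 19/6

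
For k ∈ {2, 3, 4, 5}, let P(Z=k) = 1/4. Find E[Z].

E[Z] = Σ z·P(Z=z)
 = 2·1/4 + 3·1/4 + 4·1/4 + 5·1/4
 = 1/2 + 3/4 + 1 + 5/4
 = 7/2

3.5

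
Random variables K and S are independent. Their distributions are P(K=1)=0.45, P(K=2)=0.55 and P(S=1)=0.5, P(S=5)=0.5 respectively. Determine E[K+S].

E[K+S] = Σ_k Σ_s (k+s) · P(K=k)P(S=s)
 = 2·0.225 + 6·0.225 + 3·0.275 + 7·0.275
 = 0.45 + 1.35 + 0.825 + 1.925
 = 4.55

4.55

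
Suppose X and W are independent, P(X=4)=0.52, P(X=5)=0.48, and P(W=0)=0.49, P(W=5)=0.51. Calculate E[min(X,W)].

E[min(X,W)] = Σ_x Σ_w min(x,w) · P(X=x)P(W=w)
 = 0·0.2548 + 4·0.2652 + 0·0.2352 + 5·0.2448
 = 0 + 1.0608 + 0 + 1.224
 = 2.2848

2.2848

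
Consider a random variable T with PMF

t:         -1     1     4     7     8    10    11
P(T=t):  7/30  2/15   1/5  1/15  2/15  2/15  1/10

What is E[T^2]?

E[T^2] = Σ t^2·P(T=t)
 = 1·7/30 + 1·2/15 + 16·1/5 + 49·1/15 + 64·2/15 + 100·2/15 + 121·1/10
 = 7/30 + 2/15 + 16/5 + 49/15 + 128/15 + 40/3 + 121/10
 = 204/5

40.8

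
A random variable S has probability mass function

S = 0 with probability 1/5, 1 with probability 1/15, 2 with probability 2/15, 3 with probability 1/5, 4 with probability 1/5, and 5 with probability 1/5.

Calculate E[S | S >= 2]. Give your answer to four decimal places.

P(S >= 2) = 2/15 + 1/5 + 1/5 + 1/5 = 11/15.
E[S | S >= 2] = [2·2/15 + 3·1/5 + 4·1/5 + 5·1/5] / (11/15)
 = 8/3 / (11/15)
 = 40/11

3.6364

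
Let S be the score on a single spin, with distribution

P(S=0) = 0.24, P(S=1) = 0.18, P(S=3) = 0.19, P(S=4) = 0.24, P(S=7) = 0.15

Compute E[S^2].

E[S^2] = Σ s^2·P(S=s)
 = 0·0.24 + 1·0.18 + 9·0.19 + 16·0.24 + 49·0.15
 = 0 + 0.18 + 1.71 + 3.84 + 7.35
 = 13.08

13.08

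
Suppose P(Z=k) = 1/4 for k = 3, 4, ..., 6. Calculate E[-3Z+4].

-9.5

E[-3Z+4] = Σ (-3z+4)·P(Z=z)
 = (-5)·1/4 + (-8)·1/4 + (-11)·1/4 + (-14)·1/4
 = (-5/4) + (-2) + (-11/4) + (-7/2)
 = -19/2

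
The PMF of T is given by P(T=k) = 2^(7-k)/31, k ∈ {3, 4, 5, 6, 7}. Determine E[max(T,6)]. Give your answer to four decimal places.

6.0323

E[max(T,6)] = Σ max(t,6)·P(T=t)
 = 6·16/31 + 6·8/31 + 6·4/31 + 6·2/31 + 7·1/31
 = 96/31 + 48/31 + 24/31 + 12/31 + 7/31
 = 187/31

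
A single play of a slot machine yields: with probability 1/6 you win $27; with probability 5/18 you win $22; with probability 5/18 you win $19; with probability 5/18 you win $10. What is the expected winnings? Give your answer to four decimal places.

18.6667

E[payout] = 27·1/6 + 22·5/18 + 19·5/18 + 10·5/18
 = 9/2 + 55/9 + 95/18 + 25/9
 = 56/3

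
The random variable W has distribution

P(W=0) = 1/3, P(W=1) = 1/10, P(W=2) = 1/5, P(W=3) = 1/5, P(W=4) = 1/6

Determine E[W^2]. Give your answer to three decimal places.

5.367

E[W^2] = Σ w^2·P(W=w)
 = 0·1/3 + 1·1/10 + 4·1/5 + 9·1/5 + 16·1/6
 = 0 + 1/10 + 4/5 + 9/5 + 8/3
 = 161/30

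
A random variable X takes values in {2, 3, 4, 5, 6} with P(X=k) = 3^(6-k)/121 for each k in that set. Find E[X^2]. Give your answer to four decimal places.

6.7934

E[X^2] = Σ x^2·P(X=x)
 = 4·81/121 + 9·27/121 + 16·9/121 + 25·3/121 + 36·1/121
 = 324/121 + 243/121 + 144/121 + 75/121 + 36/121
 = 822/121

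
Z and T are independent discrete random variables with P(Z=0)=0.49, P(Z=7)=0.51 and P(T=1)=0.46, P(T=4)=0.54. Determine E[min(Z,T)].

E[min(Z,T)] = Σ_z Σ_t min(z,t) · P(Z=z)P(T=t)
 = 0·0.2254 + 0·0.2646 + 1·0.2346 + 4·0.2754
 = 0 + 0 + 0.2346 + 1.1016
 = 1.3362

1.3362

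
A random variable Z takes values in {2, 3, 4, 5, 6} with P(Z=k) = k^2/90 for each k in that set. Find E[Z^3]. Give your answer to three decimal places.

135.556

E[Z^3] = Σ z^3·P(Z=z)
 = 8·2/45 + 27·1/10 + 64·8/45 + 125·5/18 + 216·2/5
 = 16/45 + 27/10 + 512/45 + 625/18 + 432/5
 = 1220/9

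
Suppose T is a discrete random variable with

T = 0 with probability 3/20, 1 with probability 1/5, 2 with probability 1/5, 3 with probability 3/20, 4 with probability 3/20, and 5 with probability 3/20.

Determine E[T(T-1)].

6.1

E[T(T-1)] = Σ t(t-1)·P(T=t)
 = 0·3/20 + 0·1/5 + 2·1/5 + 6·3/20 + 12·3/20 + 20·3/20
 = 0 + 0 + 2/5 + 9/10 + 9/5 + 3
 = 61/10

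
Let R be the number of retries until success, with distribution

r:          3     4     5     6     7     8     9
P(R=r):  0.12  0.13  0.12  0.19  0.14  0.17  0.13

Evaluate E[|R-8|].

2.13

E[|R-8|] = Σ |r-8|·P(R=r)
 = 5·0.12 + 4·0.13 + 3·0.12 + 2·0.19 + 1·0.14 + 0·0.17 + 1·0.13
 = 0.6 + 0.52 + 0.36 + 0.38 + 0.14 + 0 + 0.13
 = 2.13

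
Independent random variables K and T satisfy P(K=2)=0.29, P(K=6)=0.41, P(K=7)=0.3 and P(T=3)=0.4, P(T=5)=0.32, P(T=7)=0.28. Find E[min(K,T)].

3.8448

E[min(K,T)] = Σ_k Σ_t min(k,t) · P(K=k)P(T=t)
 = 2·0.116 + 2·0.0928 + 2·0.0812 + 3·0.164 + 5·0.1312 + 6·0.1148 + 3·0.12 + 5·0.096 + 7·0.084
 = 0.232 + 0.1856 + 0.1624 + 0.492 + 0.656 + 0.6888 + 0.36 + 0.48 + 0.588
 = 3.8448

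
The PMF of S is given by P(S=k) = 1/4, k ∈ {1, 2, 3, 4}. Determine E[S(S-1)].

5

E[S(S-1)] = Σ s(s-1)·P(S=s)
 = 0·1/4 + 2·1/4 + 6·1/4 + 12·1/4
 = 0 + 1/2 + 3/2 + 3
 = 5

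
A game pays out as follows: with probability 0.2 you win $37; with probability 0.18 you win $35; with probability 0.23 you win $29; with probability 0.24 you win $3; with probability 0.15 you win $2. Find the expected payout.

E[payout] = 37·0.2 + 35·0.18 + 29·0.23 + 3·0.24 + 2·0.15
 = 7.4 + 6.3 + 6.67 + 0.72 + 0.3
 = 21.39

21.39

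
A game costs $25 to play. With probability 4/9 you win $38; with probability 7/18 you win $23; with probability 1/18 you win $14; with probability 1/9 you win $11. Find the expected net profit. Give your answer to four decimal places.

2.8333

E[payout] = 38·4/9 + 23·7/18 + 14·1/18 + 11·1/9
 = 152/9 + 161/18 + 7/9 + 11/9
 = 167/6
Net = 167/6 - 25 = 17/6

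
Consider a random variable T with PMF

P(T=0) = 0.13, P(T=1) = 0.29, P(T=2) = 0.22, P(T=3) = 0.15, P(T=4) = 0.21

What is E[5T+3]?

E[5T+3] = Σ (5t+3)·P(T=t)
 = 3·0.13 + 8·0.29 + 13·0.22 + 18·0.15 + 23·0.21
 = 0.39 + 2.32 + 2.86 + 2.7 + 4.83
 = 13.1

13.1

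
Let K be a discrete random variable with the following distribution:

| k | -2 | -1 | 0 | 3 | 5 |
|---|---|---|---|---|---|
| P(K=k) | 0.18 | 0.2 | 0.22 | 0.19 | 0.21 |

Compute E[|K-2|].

2.58

E[|K-2|] = Σ |k-2|·P(K=k)
 = 4·0.18 + 3·0.2 + 2·0.22 + 1·0.19 + 3·0.21
 = 0.72 + 0.6 + 0.44 + 0.19 + 0.63
 = 2.58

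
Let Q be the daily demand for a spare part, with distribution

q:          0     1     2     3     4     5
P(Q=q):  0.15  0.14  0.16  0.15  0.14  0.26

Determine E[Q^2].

10.87

E[Q^2] = Σ q^2·P(Q=q)
 = 0·0.15 + 1·0.14 + 4·0.16 + 9·0.15 + 16·0.14 + 25·0.26
 = 0 + 0.14 + 0.64 + 1.35 + 2.24 + 6.5
 = 10.87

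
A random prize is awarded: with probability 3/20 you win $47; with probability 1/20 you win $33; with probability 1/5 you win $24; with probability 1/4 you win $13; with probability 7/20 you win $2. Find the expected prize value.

17.45

E[payout] = 47·3/20 + 33·1/20 + 24·1/5 + 13·1/4 + 2·7/20
 = 141/20 + 33/20 + 24/5 + 13/4 + 7/10
 = 349/20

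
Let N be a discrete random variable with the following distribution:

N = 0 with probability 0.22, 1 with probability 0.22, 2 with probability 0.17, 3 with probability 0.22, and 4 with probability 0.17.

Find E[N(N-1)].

E[N(N-1)] = Σ n(n-1)·P(N=n)
 = 0·0.22 + 0·0.22 + 2·0.17 + 6·0.22 + 12·0.17
 = 0 + 0 + 0.34 + 1.32 + 2.04
 = 3.7

3.7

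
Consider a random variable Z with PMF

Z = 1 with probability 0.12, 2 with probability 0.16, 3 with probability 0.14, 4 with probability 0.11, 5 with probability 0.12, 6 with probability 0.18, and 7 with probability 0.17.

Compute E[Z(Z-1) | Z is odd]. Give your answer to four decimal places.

P(Z is odd) = 0.12 + 0.14 + 0.12 + 0.17 = 0.55.
E[Z(Z-1) | Z is odd] = [0·0.12 + 6·0.14 + 20·0.12 + 42·0.17] / 0.55
 = 10.38 / 0.55
 = 1038/55

18.8727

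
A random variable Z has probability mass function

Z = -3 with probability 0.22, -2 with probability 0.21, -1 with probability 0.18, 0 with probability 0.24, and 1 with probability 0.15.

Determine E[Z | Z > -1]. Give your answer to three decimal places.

0.385

P(Z > -1) = 0.24 + 0.15 = 0.39.
E[Z | Z > -1] = [0·0.24 + 1·0.15] / 0.39
 = 0.15 / 0.39
 = 5/13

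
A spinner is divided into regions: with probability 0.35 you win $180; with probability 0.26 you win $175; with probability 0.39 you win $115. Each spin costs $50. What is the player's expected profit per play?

103.35

E[payout] = 180·0.35 + 175·0.26 + 115·0.39
 = 63 + 45.5 + 44.85
 = 153.35
Net = 153.35 - 50 = 103.35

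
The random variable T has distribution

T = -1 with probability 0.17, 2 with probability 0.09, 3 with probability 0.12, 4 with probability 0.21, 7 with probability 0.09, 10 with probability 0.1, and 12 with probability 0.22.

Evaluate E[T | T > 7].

P(T > 7) = 0.1 + 0.22 = 0.32.
E[T | T > 7] = [10·0.1 + 12·0.22] / 0.32
 = 3.64 / 0.32
 = 91/8

11.375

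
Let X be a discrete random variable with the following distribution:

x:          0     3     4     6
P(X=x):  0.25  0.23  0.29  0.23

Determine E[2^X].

E[2^X] = Σ 2^x·P(X=x)
 = 1·0.25 + 8·0.23 + 16·0.29 + 64·0.23
 = 0.25 + 1.84 + 4.64 + 14.72
 = 21.45

21.45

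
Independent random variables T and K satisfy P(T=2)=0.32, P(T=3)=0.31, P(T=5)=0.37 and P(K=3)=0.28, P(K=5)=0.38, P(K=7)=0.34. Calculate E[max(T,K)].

5.3272

E[max(T,K)] = Σ_t Σ_k max(t,k) · P(T=t)P(K=k)
 = 3·0.0896 + 5·0.1216 + 7·0.1088 + 3·0.0868 + 5·0.1178 + 7·0.1054 + 5·0.1036 + 5·0.1406 + 7·0.1258
 = 0.2688 + 0.608 + 0.7616 + 0.2604 + 0.589 + 0.7378 + 0.518 + 0.703 + 0.8806
 = 5.3272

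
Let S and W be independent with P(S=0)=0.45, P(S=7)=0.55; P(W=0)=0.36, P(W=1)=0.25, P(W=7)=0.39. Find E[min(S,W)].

1.639

E[min(S,W)] = Σ_s Σ_w min(s,w) · P(S=s)P(W=w)
 = 0·0.162 + 0·0.1125 + 0·0.1755 + 0·0.198 + 1·0.1375 + 7·0.2145
 = 0 + 0 + 0 + 0 + 0.1375 + 1.5015
 = 1.639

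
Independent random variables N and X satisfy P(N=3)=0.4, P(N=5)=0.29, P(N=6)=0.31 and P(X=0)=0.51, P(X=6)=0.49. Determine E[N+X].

E[N+X] = Σ_n Σ_x (n+x) · P(N=n)P(X=x)
 = 3·0.204 + 9·0.196 + 5·0.1479 + 11·0.1421 + 6·0.1581 + 12·0.1519
 = 0.612 + 1.764 + 0.7395 + 1.5631 + 0.9486 + 1.8228
 = 7.45

7.45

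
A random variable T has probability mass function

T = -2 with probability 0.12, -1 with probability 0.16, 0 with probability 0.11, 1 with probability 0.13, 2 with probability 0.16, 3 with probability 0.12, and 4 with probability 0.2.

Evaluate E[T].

1.21

E[T] = Σ t·P(T=t)
 = (-2)·0.12 + (-1)·0.16 + 0·0.11 + 1·0.13 + 2·0.16 + 3·0.12 + 4·0.2
 = (-0.24) + (-0.16) + 0 + 0.13 + 0.32 + 0.36 + 0.8
 = 1.21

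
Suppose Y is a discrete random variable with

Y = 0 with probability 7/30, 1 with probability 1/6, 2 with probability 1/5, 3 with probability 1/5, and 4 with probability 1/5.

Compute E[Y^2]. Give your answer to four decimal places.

E[Y^2] = Σ y^2·P(Y=y)
 = 0·7/30 + 1·1/6 + 4·1/5 + 9·1/5 + 16·1/5
 = 0 + 1/6 + 4/5 + 9/5 + 16/5
 = 179/30

5.9667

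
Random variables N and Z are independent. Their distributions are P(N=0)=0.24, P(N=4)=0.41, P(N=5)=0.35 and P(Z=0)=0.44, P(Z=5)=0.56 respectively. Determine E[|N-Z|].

E[|N-Z|] = Σ_n Σ_z |n-z| · P(N=n)P(Z=z)
 = 0·0.1056 + 5·0.1344 + 4·0.1804 + 1·0.2296 + 5·0.154 + 0·0.196
 = 0 + 0.672 + 0.7216 + 0.2296 + 0.77 + 0
 = 2.3932

2.3932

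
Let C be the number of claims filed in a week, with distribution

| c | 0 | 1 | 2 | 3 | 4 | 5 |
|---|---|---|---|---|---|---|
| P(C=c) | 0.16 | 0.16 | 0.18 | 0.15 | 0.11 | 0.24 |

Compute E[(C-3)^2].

E[(C-3)^2] = Σ (c-3)^2·P(C=c)
 = 9·0.16 + 4·0.16 + 1·0.18 + 0·0.15 + 1·0.11 + 4·0.24
 = 1.44 + 0.64 + 0.18 + 0 + 0.11 + 0.96
 = 3.33

3.33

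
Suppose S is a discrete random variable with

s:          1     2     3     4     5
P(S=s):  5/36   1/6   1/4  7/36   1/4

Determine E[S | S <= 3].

P(S <= 3) = 5/36 + 1/6 + 1/4 = 5/9.
E[S | S <= 3] = [1·5/36 + 2·1/6 + 3·1/4] / (5/9)
 = 11/9 / (5/9)
 = 11/5

2.2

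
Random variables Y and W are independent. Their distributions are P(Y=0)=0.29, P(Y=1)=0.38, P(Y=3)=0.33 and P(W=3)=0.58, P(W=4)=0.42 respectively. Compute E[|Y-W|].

2.05

E[|Y-W|] = Σ_y Σ_w |y-w| · P(Y=y)P(W=w)
 = 3·0.1682 + 4·0.1218 + 2·0.2204 + 3·0.1596 + 0·0.1914 + 1·0.1386
 = 0.5046 + 0.4872 + 0.4408 + 0.4788 + 0 + 0.1386
 = 2.05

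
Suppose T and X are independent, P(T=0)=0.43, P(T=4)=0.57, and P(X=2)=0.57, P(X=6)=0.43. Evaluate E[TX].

8.4816

E[TX] = Σ_t Σ_x tx · P(T=t)P(X=x)
 = 0·0.2451 + 0·0.1849 + 8·0.3249 + 24·0.2451
 = 0 + 0 + 2.5992 + 5.8824
 = 8.4816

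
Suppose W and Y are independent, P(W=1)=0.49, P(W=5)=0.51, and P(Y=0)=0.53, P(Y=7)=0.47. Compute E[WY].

E[WY] = Σ_w Σ_y wy · P(W=w)P(Y=y)
 = 0·0.2597 + 7·0.2303 + 0·0.2703 + 35·0.2397
 = 0 + 1.6121 + 0 + 8.3895
 = 10.0016

10.0016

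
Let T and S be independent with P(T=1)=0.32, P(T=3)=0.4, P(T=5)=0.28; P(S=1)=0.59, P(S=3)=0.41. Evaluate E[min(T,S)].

E[min(T,S)] = Σ_t Σ_s min(t,s) · P(T=t)P(S=s)
 = 1·0.1888 + 1·0.1312 + 1·0.236 + 3·0.164 + 1·0.1652 + 3·0.1148
 = 0.1888 + 0.1312 + 0.236 + 0.492 + 0.1652 + 0.3444
 = 1.5576

1.5576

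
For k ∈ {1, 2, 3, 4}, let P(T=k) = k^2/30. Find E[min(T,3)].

E[min(T,3)] = Σ min(t,3)·P(T=t)
 = 1·1/30 + 2·2/15 + 3·3/10 + 3·8/15
 = 1/30 + 4/15 + 9/10 + 8/5
 = 14/5

2.8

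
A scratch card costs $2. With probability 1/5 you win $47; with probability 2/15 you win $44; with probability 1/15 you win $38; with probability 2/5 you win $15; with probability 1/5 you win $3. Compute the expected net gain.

E[payout] = 47·1/5 + 44·2/15 + 38·1/15 + 15·2/5 + 3·1/5
 = 47/5 + 88/15 + 38/15 + 6 + 3/5
 = 122/5
Net = 122/5 - 2 = 112/5

22.4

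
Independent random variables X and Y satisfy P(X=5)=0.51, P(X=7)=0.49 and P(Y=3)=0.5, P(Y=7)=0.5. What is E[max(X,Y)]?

6.49

E[max(X,Y)] = Σ_x Σ_y max(x,y) · P(X=x)P(Y=y)
 = 5·0.255 + 7·0.255 + 7·0.245 + 7·0.245
 = 1.275 + 1.785 + 1.715 + 1.715
 = 6.49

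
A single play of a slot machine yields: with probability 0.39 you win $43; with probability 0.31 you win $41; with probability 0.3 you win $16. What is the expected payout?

E[payout] = 43·0.39 + 41·0.31 + 16·0.3
 = 16.77 + 12.71 + 4.8
 = 34.28

34.28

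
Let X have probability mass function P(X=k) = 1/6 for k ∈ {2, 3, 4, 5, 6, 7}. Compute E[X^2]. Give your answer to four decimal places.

23.1667

E[X^2] = Σ x^2·P(X=x)
 = 4·1/6 + 9·1/6 + 16·1/6 + 25·1/6 + 36·1/6 + 49·1/6
 = 2/3 + 3/2 + 8/3 + 25/6 + 6 + 49/6
 = 139/6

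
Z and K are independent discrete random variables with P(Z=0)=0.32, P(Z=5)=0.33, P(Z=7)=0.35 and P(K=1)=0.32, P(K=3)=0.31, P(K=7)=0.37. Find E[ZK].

E[ZK] = Σ_z Σ_k zk · P(Z=z)P(K=k)
 = 0·0.1024 + 0·0.0992 + 0·0.1184 + 5·0.1056 + 15·0.1023 + 35·0.1221 + 7·0.112 + 21·0.1085 + 49·0.1295
 = 0 + 0 + 0 + 0.528 + 1.5345 + 4.2735 + 0.784 + 2.2785 + 6.3455
 = 15.744

15.744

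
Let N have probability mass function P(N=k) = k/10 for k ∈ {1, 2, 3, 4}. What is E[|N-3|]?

E[|N-3|] = Σ |n-3|·P(N=n)
 = 2·1/10 + 1·1/5 + 0·3/10 + 1·2/5
 = 1/5 + 1/5 + 0 + 2/5
 = 4/5

0.8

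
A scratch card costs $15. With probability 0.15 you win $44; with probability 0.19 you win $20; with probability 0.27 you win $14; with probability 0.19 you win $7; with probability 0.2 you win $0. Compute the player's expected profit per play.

E[payout] = 44·0.15 + 20·0.19 + 14·0.27 + 7·0.19 + 0·0.2
 = 6.6 + 3.8 + 3.78 + 1.33 + 0
 = 15.51
Net = 15.51 - 15 = 0.51

0.51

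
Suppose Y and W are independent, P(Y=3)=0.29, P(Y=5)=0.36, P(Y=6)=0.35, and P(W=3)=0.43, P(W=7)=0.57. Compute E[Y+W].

E[Y+W] = Σ_y Σ_w (y+w) · P(Y=y)P(W=w)
 = 6·0.1247 + 10·0.1653 + 8·0.1548 + 12·0.2052 + 9·0.1505 + 13·0.1995
 = 0.7482 + 1.653 + 1.2384 + 2.4624 + 1.3545 + 2.5935
 = 10.05

10.05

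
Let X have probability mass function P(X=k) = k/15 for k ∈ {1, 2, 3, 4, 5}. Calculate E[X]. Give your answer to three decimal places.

3.667

E[X] = Σ x·P(X=x)
 = 1·1/15 + 2·2/15 + 3·1/5 + 4·4/15 + 5·1/3
 = 1/15 + 4/15 + 3/5 + 16/15 + 5/3
 = 11/3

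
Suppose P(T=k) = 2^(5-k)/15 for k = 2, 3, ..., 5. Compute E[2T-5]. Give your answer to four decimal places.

E[2T-5] = Σ (2t-5)·P(T=t)
 = (-1)·8/15 + 1·4/15 + 3·2/15 + 5·1/15
 = (-8/15) + 4/15 + 2/5 + 1/3
 = 7/15

0.4667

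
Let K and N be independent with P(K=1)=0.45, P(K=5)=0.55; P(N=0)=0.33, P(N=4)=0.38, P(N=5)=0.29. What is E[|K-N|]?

2.3

E[|K-N|] = Σ_k Σ_n |k-n| · P(K=k)P(N=n)
 = 1·0.1485 + 3·0.171 + 4·0.1305 + 5·0.1815 + 1·0.209 + 0·0.1595
 = 0.1485 + 0.513 + 0.522 + 0.9075 + 0.209 + 0
 = 2.3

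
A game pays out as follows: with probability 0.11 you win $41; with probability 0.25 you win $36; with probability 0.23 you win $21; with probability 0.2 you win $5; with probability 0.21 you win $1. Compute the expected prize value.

E[payout] = 41·0.11 + 36·0.25 + 21·0.23 + 5·0.2 + 1·0.21
 = 4.51 + 9 + 4.83 + 1 + 0.21
 = 19.55

19.55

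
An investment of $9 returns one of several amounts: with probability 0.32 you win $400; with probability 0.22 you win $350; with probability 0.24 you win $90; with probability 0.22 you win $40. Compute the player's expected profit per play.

226.4

E[payout] = 400·0.32 + 350·0.22 + 90·0.24 + 40·0.22
 = 128 + 77 + 21.6 + 8.8
 = 235.4
Net = 235.4 - 9 = 226.4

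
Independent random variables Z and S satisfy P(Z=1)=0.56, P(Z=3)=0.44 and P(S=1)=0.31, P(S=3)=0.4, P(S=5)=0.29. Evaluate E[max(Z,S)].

3.2328

E[max(Z,S)] = Σ_z Σ_s max(z,s) · P(Z=z)P(S=s)
 = 1·0.1736 + 3·0.224 + 5·0.1624 + 3·0.1364 + 3·0.176 + 5·0.1276
 = 0.1736 + 0.672 + 0.812 + 0.4092 + 0.528 + 0.638
 = 3.2328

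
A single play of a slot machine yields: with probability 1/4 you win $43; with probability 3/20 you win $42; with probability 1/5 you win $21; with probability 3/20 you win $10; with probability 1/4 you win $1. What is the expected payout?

E[payout] = 43·1/4 + 42·3/20 + 21·1/5 + 10·3/20 + 1·1/4
 = 43/4 + 63/10 + 21/5 + 3/2 + 1/4
 = 23

23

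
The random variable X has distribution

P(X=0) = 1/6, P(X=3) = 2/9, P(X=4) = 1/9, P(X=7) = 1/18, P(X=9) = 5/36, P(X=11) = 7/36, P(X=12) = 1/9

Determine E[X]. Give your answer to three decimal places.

6.222

E[X] = Σ x·P(X=x)
 = 0·1/6 + 3·2/9 + 4·1/9 + 7·1/18 + 9·5/36 + 11·7/36 + 12·1/9
 = 0 + 2/3 + 4/9 + 7/18 + 5/4 + 77/36 + 4/3
 = 56/9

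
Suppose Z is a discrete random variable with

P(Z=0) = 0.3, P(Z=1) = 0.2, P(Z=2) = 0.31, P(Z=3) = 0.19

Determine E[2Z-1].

1.78

E[2Z-1] = Σ (2z-1)·P(Z=z)
 = (-1)·0.3 + 1·0.2 + 3·0.31 + 5·0.19
 = (-0.3) + 0.2 + 0.93 + 0.95
 = 1.78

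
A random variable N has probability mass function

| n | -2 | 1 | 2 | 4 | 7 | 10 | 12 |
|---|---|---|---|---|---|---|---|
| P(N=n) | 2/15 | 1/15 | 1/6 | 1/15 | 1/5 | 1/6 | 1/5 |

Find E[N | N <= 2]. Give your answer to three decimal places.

P(N <= 2) = 2/15 + 1/15 + 1/6 = 11/30.
E[N | N <= 2] = [(-2)·2/15 + 1·1/15 + 2·1/6] / (11/30)
 = 2/15 / (11/30)
 = 4/11

0.364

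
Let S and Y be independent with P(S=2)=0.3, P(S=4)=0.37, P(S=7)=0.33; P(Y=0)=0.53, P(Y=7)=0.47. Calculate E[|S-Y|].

E[|S-Y|] = Σ_s Σ_y |s-y| · P(S=s)P(Y=y)
 = 2·0.159 + 5·0.141 + 4·0.1961 + 3·0.1739 + 7·0.1749 + 0·0.1551
 = 0.318 + 0.705 + 0.7844 + 0.5217 + 1.2243 + 0
 = 3.5534

3.5534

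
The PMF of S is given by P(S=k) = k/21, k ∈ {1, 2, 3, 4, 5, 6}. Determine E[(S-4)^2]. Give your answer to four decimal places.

E[(S-4)^2] = Σ (s-4)^2·P(S=s)
 = 9·1/21 + 4·2/21 + 1·1/7 + 0·4/21 + 1·5/21 + 4·2/7
 = 3/7 + 8/21 + 1/7 + 0 + 5/21 + 8/7
 = 7/3

2.3333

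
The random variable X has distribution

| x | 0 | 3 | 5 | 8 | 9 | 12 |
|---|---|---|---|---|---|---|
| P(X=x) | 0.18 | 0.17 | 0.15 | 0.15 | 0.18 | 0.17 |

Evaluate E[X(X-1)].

E[X(X-1)] = Σ x(x-1)·P(X=x)
 = 0·0.18 + 6·0.17 + 20·0.15 + 56·0.15 + 72·0.18 + 132·0.17
 = 0 + 1.02 + 3 + 8.4 + 12.96 + 22.44
 = 47.82

47.82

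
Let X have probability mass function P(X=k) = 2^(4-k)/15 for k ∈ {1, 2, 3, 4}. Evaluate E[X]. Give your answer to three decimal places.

E[X] = Σ x·P(X=x)
 = 1·8/15 + 2·4/15 + 3·2/15 + 4·1/15
 = 8/15 + 8/15 + 2/5 + 4/15
 = 26/15

1.733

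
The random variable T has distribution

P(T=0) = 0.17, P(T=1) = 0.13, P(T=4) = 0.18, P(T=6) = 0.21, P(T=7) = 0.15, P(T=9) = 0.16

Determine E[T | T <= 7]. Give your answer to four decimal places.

3.7619

P(T <= 7) = 0.17 + 0.13 + 0.18 + 0.21 + 0.15 = 0.84.
E[T | T <= 7] = [0·0.17 + 1·0.13 + 4·0.18 + 6·0.21 + 7·0.15] / 0.84
 = 3.16 / 0.84
 = 79/21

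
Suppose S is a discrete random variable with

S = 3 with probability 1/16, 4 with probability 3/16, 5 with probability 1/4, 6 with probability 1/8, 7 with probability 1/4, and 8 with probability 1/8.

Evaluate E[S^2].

E[S^2] = Σ s^2·P(S=s)
 = 9·1/16 + 16·3/16 + 25·1/4 + 36·1/8 + 49·1/4 + 64·1/8
 = 9/16 + 3 + 25/4 + 9/2 + 49/4 + 8
 = 553/16

34.5625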